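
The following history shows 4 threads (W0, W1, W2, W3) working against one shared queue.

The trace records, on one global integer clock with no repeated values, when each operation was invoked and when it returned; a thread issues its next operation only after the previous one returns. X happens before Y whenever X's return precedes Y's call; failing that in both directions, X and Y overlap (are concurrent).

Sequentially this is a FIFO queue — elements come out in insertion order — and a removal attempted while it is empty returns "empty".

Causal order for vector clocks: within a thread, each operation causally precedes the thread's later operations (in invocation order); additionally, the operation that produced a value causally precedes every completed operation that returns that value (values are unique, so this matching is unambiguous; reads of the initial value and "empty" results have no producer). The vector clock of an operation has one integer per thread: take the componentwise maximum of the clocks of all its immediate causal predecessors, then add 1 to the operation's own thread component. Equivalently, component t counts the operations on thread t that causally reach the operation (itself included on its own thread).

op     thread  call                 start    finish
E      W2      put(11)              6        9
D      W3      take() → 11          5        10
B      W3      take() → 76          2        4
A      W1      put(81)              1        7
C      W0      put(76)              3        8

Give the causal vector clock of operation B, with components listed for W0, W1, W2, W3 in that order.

(1, 0, 0, 1)

invoked at 6, E has no predecessors; its own W2 bump gives (0, 0, 1, 0)
invoked at 1, A has no predecessors; its own W1 bump gives (0, 1, 0, 0)
invoked at 3, C has no predecessors; its own W0 bump gives (1, 0, 0, 0)
VC(B, invoked at 2): max of VC(C)=(1, 0, 0, 0), then +1 on thread W3 → (1, 0, 0, 1)
VC(D, invoked at 5): max of VC(B)=(1, 0, 0, 1), VC(E)=(0, 0, 1, 0), then +1 on thread W3 → (1, 0, 1, 2)
target: VC(B) = (1, 0, 0, 1)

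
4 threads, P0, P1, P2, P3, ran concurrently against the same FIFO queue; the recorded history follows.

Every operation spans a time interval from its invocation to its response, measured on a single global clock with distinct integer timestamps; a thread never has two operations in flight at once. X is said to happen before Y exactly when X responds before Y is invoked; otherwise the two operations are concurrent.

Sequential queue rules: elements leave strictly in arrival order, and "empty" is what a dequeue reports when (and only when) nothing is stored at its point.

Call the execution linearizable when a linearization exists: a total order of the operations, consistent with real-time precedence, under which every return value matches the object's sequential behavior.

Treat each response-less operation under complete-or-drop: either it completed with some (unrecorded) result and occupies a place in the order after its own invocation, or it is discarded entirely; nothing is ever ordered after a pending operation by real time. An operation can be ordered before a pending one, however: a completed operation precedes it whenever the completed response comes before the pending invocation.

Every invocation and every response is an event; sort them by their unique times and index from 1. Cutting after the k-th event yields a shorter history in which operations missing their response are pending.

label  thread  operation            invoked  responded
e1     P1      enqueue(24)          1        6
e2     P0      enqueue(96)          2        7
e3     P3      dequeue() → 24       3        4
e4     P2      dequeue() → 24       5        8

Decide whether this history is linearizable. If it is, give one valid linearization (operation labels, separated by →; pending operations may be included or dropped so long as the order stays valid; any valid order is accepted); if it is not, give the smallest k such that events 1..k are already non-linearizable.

not linearizable — minimal violating prefix: 8 events

prefix check: 1..7 passes, 1..8 fails once e4's time-8 response joins
every one of the 12 real-time-consistent orders over 4 completed FIFO queue ops fails the sequential spec
e.g. e1, e2, e3, e4: illegal at step 4, since e4 dequeue() → 24 cannot apply there
e.g. e1, e3, e2, e4: illegal at step 4, since e4 dequeue() → 24 cannot apply there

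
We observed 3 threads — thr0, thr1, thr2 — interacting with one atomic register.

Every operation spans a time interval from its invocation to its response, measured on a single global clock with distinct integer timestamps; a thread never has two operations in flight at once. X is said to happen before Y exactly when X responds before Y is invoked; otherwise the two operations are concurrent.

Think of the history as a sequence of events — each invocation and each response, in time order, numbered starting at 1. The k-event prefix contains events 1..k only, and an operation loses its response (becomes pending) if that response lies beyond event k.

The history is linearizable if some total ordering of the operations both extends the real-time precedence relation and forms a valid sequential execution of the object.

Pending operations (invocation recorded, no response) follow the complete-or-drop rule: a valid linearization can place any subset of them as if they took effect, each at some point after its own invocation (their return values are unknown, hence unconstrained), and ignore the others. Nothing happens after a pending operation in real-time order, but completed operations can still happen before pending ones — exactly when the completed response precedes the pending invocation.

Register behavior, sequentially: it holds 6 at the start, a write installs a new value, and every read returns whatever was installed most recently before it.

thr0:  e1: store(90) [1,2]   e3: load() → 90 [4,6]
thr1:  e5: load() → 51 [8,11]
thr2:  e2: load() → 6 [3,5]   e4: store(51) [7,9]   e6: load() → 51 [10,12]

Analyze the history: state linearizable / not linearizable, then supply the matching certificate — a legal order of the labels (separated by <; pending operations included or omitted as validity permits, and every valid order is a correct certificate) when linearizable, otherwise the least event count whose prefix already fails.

the violation lands at event 5, e2's response at time 5: events 1..4 linearize, events 1..5 do not
exactly one order of the 2 completed ops respects real time; the atomic register replay fails
no escape via the 1 pending operation (e3): every completion choice fails
for example e1, e2 (pending dropped) fails at step 2: e2 load() → 6 is not legal there

not linearizable — minimal violating prefix: 5 events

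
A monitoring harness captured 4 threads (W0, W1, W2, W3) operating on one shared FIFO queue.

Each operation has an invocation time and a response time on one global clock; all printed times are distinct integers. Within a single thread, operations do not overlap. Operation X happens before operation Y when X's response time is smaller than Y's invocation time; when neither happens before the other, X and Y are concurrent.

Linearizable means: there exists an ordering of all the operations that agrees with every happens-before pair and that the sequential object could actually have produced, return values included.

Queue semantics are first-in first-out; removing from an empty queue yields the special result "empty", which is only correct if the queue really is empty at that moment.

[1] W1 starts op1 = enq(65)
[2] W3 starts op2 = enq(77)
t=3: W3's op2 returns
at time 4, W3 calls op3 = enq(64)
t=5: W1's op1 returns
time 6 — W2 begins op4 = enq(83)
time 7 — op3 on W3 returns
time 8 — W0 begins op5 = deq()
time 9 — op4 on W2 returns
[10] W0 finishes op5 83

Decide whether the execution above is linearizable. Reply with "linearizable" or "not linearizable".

events 1..9 are fine; event 10 — the response of op5 at time 10 — makes the prefix non-linearizable
checked exhaustively: 8 real-time-consistent orders of 5 completed operations, zero legal FIFO queue replays
e.g. op1, op2, op3, op4, op5: illegal at step 5, since op5 deq() → 83 cannot apply there
e.g. op1, op2, op3, op5, op4: illegal at step 4, since op5 deq() → 83 cannot apply there

not linearizable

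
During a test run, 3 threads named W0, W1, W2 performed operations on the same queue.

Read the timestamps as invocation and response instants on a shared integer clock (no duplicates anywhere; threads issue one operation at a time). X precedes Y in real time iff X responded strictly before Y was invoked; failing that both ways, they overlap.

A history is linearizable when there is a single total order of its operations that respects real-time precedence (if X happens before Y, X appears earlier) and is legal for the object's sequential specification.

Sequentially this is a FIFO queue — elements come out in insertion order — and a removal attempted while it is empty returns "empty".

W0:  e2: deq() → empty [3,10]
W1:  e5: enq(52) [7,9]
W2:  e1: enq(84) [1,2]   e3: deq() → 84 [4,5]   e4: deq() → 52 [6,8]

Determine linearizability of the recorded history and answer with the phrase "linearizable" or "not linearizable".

witness order: e1, e3, e2, e5, e4
after step 1 (e1 enq(84)): queue <84>
after step 2 (e3 deq() → 84): queue <>
after step 3 (e2 deq() → empty): queue <>
after step 4 (e5 enq(52)): queue <52>
after step 5 (e4 deq() → 52): queue <>

linearizable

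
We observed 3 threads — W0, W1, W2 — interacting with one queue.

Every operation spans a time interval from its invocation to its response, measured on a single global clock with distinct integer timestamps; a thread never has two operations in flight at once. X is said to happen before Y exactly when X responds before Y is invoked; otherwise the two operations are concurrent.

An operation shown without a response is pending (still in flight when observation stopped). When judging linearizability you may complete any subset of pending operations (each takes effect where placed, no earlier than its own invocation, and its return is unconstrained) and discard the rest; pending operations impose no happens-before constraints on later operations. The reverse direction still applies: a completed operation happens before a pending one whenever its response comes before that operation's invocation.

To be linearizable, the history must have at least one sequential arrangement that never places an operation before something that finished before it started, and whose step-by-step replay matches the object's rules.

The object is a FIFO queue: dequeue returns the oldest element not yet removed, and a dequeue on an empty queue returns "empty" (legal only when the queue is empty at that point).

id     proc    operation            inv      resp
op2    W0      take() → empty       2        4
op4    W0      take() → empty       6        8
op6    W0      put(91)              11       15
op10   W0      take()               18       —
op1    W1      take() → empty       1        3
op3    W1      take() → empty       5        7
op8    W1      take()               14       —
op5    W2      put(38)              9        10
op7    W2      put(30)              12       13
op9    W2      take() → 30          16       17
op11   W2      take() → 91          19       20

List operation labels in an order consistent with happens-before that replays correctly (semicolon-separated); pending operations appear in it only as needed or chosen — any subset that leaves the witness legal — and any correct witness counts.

op1; op2; op3; op4; op5; op7; op6; op8; op9; op11

after step 1 (op1 take() → empty): queue <>
after step 2 (op2 take() → empty): queue <>
after step 3 (op3 take() → empty): queue <>
after step 4 (op4 take() → empty): queue <>
after step 5 (op5 put(38)): queue <38>
after step 6 (op7 put(30)): queue <38,30>
after step 7 (op6 put(91)): queue <38,30,91>
after step 8 (op8 take() (pending, included)): queue <30,91>
after step 9 (op9 take() → 30): queue <91>
after step 10 (op11 take() → 91): queue <>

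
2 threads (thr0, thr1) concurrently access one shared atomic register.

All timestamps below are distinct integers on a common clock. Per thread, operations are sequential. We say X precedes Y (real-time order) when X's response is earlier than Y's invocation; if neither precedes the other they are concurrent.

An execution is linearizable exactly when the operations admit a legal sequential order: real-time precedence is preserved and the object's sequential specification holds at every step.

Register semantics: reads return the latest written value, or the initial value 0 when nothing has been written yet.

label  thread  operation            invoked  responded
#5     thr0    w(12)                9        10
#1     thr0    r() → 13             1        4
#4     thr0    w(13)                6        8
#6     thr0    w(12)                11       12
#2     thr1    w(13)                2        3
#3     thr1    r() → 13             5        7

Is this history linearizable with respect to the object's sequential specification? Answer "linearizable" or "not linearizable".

witness order: #2, #1, #3, #4, #5, #6
1. #2 w(13), leaving value 13
2. #1 r() → 13, leaving value 13
3. #3 r() → 13, leaving value 13
4. #4 w(13), leaving value 13
5. #5 w(12), leaving value 12
6. #6 w(12), leaving value 12

linearizable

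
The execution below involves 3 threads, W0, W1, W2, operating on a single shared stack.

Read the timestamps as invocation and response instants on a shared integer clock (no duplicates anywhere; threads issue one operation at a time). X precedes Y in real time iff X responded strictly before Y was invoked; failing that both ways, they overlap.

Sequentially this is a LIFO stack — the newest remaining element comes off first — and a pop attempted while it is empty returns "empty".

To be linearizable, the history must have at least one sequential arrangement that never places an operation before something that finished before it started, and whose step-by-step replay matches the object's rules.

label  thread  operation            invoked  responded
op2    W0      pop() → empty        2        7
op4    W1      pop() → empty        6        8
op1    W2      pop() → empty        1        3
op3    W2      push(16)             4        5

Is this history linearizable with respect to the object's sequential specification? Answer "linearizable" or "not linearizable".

not linearizable

already the first 8 events (up to op4's response at time 8) admit no linearization; the first 7 still do
no legal order exists: 4 real-time-consistent candidates over 4 completed stack operations, all rejected
one such order, op1, op2, op3, op4, breaks at step 4 where op4 pop() → empty is illegal
one such order, op1, op3, op2, op4, breaks at step 3 where op2 pop() → empty is illegal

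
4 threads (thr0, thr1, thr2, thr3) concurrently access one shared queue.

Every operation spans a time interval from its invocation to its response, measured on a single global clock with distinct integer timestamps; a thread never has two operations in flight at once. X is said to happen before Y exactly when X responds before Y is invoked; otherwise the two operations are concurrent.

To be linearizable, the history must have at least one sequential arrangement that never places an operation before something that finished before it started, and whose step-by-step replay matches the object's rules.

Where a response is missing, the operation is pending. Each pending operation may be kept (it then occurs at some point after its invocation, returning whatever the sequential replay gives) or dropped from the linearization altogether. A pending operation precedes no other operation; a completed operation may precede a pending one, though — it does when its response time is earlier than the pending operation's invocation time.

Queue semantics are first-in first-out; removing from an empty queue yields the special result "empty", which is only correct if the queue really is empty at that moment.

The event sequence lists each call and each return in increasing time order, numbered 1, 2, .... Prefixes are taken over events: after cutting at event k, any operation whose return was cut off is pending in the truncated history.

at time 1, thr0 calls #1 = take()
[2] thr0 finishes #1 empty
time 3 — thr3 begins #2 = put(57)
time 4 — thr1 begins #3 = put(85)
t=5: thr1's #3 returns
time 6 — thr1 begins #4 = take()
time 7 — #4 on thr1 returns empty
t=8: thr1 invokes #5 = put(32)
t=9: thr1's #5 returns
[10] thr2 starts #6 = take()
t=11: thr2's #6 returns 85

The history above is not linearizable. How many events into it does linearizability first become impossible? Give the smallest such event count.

7

events 1..6 are linearizable, e.g. via #1, #2, #3:
1. #1 take() → empty, leaving queue <>
2. #2 put(57) (pending, included), leaving queue <57>
3. #3 put(85), leaving queue <57,85>
once event 7 joins (#4's response, time 7), exhaustive search finds no witness
every completion of the 1 pending operation (#2) was checked; none linearizes
for example #1, #3, #4 (pending dropped) fails at step 3: #4 take() → empty is not legal there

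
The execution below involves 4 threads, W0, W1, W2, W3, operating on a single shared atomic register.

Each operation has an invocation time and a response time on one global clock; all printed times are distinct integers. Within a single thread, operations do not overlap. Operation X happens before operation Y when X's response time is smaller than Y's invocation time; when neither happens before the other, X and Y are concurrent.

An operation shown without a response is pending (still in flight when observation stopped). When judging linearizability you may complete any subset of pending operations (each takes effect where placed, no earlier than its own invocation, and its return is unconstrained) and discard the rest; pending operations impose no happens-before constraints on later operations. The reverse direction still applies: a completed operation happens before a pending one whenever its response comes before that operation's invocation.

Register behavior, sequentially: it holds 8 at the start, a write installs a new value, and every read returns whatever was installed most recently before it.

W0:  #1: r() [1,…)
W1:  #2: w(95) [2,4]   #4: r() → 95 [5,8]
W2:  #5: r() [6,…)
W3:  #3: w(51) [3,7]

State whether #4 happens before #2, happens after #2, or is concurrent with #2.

#4 spans [5,8], #2 spans [2,4]
resp(#2)=4 < inv(#4)=5

after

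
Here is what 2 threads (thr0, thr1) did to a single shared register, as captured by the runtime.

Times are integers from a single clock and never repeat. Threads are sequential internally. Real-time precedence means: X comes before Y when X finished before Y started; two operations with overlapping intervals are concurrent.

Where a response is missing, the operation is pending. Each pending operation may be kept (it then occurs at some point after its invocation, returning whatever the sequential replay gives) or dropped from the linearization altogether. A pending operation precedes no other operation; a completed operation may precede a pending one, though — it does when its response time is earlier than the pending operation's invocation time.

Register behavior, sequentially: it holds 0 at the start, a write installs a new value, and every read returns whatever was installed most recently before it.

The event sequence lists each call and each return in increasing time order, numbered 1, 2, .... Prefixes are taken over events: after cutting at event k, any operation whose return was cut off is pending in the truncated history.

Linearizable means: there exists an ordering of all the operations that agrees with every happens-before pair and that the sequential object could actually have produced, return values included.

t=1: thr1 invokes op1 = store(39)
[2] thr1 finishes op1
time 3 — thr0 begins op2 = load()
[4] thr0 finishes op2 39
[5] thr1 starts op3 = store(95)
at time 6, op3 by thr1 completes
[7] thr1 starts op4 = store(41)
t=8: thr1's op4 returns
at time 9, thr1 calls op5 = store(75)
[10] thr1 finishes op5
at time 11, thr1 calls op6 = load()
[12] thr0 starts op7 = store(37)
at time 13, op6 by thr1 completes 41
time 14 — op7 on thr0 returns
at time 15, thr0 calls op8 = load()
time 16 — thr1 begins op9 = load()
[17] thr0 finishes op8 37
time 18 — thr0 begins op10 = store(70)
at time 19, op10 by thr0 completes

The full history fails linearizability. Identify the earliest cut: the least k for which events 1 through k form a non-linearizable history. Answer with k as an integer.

13

events 1..12 are linearizable, e.g. via op1, op2, op3, op4, op5:
after step 1 (op1 store(39)): value 39
after step 2 (op2 load() → 39): value 39
after step 3 (op3 store(95)): value 95
after step 4 (op4 store(41)): value 41
after step 5 (op5 store(75)): value 75
include event 13 — op6 responding at 13 — and every candidate order breaks
every completion of the 1 pending operation (op7) was checked; none linearizes
take op1, op2, op3, op4, op5, op6 (pending dropped): step 6 already fails, because op6 load() → 41 cannot occur there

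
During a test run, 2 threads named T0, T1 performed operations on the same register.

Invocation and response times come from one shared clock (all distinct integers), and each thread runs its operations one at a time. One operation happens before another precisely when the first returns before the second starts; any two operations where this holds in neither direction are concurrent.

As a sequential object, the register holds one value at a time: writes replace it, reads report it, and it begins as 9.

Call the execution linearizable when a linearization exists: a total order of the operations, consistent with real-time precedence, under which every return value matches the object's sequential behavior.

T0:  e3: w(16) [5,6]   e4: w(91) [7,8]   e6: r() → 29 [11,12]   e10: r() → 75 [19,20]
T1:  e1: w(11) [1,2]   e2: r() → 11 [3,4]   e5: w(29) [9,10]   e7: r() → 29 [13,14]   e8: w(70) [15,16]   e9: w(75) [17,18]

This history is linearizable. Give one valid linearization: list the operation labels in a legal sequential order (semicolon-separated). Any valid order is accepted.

1. e1 w(11), leaving value 11
2. e2 r() → 11, leaving value 11
3. e3 w(16), leaving value 16
4. e4 w(91), leaving value 91
5. e5 w(29), leaving value 29
6. e6 r() → 29, leaving value 29
7. e7 r() → 29, leaving value 29
8. e8 w(70), leaving value 70
9. e9 w(75), leaving value 75
10. e10 r() → 75, leaving value 75

e1; e2; e3; e4; e5; e6; e7; e8; e9; e10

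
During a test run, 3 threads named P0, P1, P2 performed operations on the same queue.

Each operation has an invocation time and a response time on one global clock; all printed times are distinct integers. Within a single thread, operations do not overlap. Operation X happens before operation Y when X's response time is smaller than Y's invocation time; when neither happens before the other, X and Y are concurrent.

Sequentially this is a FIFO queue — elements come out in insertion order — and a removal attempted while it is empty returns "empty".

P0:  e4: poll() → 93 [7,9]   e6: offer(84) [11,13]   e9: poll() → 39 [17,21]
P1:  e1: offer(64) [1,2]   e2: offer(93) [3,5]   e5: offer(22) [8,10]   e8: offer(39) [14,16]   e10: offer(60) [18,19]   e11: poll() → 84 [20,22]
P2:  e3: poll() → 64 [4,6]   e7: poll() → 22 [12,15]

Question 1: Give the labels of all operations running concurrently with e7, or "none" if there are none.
e6, e8

e7 runs from 12 to 15; window-overlapping ops are concurrent
e1 [1,2]: before
e2 [3,5]: before
e3 [4,6]: before
e4 [7,9]: before
e5 [8,10]: before
e6 [11,13]: concurrent
e8 [14,16]: concurrent
e9 [17,21]: after
e10 [18,19]: after
e11 [20,22]: after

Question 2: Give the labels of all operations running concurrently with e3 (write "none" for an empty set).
e2

concurrent with e3 ([4,6]): every op whose interval crosses 4..6
e1 [1,2]: before
e2 [3,5]: concurrent
e4 [7,9]: after
e5 [8,10]: after
e6 [11,13]: after
e7 [12,15]: after
e8 [14,16]: after
e9 [17,21]: after
e10 [18,19]: after
e11 [20,22]: after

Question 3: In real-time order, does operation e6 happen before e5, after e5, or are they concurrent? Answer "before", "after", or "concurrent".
after

e6 spans [11,13], e5 spans [8,10]
resp(e5)=10 < inv(e6)=11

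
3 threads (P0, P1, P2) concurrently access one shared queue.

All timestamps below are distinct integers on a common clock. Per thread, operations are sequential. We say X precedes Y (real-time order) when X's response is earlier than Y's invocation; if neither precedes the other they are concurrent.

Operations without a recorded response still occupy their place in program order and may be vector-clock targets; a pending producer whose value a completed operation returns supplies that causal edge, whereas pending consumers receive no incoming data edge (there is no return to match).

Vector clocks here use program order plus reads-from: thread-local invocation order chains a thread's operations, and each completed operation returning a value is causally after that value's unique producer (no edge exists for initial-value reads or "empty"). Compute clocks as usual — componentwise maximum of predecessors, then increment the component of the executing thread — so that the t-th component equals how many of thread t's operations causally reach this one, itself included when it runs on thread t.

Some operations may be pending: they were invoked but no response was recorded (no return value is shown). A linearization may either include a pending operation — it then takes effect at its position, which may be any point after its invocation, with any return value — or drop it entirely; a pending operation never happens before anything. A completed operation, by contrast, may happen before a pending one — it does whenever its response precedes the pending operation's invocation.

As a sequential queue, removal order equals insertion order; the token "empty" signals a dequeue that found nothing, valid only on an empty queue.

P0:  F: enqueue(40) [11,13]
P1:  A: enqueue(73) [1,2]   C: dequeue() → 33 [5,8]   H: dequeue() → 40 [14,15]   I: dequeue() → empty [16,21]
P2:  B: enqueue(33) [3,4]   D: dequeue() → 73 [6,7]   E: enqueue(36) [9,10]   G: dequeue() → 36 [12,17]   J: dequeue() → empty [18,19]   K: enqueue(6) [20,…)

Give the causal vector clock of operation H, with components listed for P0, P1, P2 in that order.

invoked at 3, B has no predecessors; its own P2 bump gives (0, 0, 1)
invoked at 1, A has no predecessors; its own P1 bump gives (0, 1, 0)
invoked at 11, F has no predecessors; its own P0 bump gives (1, 0, 0)
merge at D (invoked 6): VC(A)=(0, 1, 0), VC(B)=(0, 0, 1), own-thread bump on P2 → (0, 1, 2)
merge at C (invoked 5): VC(A)=(0, 1, 0), VC(B)=(0, 0, 1), own-thread bump on P1 → (0, 2, 1)
merge at E (invoked 9): VC(D)=(0, 1, 2), own-thread bump on P2 → (0, 1, 3)
merge at G (invoked 12): VC(E)=(0, 1, 3), own-thread bump on P2 → (0, 1, 4)
merge at H (invoked 14): VC(C)=(0, 2, 1), VC(F)=(1, 0, 0), own-thread bump on P1 → (1, 3, 1)
merge at J (invoked 18): VC(G)=(0, 1, 4), own-thread bump on P2 → (0, 1, 5)
merge at I (invoked 16): VC(H)=(1, 3, 1), own-thread bump on P1 → (1, 4, 1)
merge at K (invoked 20): VC(J)=(0, 1, 5), own-thread bump on P2 → (0, 1, 6)
target: VC(H) = (1, 3, 1)

(1, 3, 1)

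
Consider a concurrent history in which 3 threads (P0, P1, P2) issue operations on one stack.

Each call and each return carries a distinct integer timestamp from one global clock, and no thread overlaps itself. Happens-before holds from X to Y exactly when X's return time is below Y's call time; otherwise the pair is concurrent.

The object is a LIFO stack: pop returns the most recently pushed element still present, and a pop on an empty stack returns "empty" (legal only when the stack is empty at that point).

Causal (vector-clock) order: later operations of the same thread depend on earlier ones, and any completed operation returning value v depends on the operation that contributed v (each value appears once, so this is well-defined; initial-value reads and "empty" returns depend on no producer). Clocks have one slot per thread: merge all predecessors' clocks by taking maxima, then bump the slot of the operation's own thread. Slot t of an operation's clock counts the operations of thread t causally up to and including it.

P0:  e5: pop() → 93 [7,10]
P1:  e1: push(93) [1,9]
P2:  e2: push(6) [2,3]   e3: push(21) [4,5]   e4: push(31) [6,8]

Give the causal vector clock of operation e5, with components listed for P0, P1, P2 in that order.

no predecessors for e2 (invoked 2): P2 increments from zero → (0, 0, 1)
no predecessors for e1 (invoked 1): P1 increments from zero → (0, 1, 0)
VC(e3, invoked at 4): max of VC(e2)=(0, 0, 1), then +1 on thread P2 → (0, 0, 2)
VC(e5, invoked at 7): max of VC(e1)=(0, 1, 0), then +1 on thread P0 → (1, 1, 0)
VC(e4, invoked at 6): max of VC(e3)=(0, 0, 2), then +1 on thread P2 → (0, 0, 3)
target: VC(e5) = (1, 1, 0)

(1, 1, 0)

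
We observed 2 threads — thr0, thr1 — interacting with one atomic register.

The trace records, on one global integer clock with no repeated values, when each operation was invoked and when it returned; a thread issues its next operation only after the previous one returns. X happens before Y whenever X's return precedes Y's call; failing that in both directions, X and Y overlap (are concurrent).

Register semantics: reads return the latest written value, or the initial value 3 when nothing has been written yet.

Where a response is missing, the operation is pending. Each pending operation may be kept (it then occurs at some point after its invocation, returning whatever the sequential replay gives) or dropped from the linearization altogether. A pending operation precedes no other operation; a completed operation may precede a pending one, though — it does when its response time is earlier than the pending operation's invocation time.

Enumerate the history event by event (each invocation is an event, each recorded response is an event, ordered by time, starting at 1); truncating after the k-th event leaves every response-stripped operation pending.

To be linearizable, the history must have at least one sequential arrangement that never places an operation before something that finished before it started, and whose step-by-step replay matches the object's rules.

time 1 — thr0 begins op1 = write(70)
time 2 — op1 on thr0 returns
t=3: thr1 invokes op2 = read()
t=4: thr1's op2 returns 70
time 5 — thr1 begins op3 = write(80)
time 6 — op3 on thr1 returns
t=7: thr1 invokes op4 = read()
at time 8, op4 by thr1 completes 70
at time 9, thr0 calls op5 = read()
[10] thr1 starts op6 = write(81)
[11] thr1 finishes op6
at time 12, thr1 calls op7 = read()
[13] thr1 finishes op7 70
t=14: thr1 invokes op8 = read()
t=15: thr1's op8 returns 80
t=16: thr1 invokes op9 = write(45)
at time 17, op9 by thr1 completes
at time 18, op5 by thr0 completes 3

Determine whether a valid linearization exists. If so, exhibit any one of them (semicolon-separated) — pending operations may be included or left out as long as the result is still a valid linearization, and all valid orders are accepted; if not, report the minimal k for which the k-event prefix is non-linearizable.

already the first 8 events (up to op4's response at time 8) admit no linearization; the first 7 still do
the completed operations (4 total) allow one real-time order; the atomic register replay rejects it
one such order, op1, op2, op3, op4, breaks at step 4 where op4 read() → 70 is illegal

not linearizable — minimal violating prefix: 8 events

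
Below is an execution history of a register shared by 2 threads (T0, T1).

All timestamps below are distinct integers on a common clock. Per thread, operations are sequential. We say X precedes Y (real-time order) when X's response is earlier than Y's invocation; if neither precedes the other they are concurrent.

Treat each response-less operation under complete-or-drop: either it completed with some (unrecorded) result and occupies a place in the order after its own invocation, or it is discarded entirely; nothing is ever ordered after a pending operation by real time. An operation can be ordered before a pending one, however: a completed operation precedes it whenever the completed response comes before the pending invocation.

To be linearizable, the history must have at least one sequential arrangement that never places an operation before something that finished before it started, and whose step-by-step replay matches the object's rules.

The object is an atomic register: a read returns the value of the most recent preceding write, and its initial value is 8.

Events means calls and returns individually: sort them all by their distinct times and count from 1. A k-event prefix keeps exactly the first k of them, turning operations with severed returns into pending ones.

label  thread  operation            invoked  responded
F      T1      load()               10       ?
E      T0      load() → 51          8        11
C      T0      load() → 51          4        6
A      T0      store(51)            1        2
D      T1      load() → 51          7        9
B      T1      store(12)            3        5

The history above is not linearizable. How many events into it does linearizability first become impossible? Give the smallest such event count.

events 1..8 are still linearizable — one witness is A, C, B:
after step 1 (A store(51)): value 51
after step 2 (C load() → 51): value 51
after step 3 (B store(12)): value 12
include event 9 — D responding at 9 — and every candidate order breaks
include/drop combinations of the 1 pending operation (E) were all tried; none helps
e.g. A, B, C, D (pending dropped): illegal at step 3, since C load() → 51 cannot apply there
e.g. A, C, B, D (pending dropped): illegal at step 4, since D load() → 51 cannot apply there

9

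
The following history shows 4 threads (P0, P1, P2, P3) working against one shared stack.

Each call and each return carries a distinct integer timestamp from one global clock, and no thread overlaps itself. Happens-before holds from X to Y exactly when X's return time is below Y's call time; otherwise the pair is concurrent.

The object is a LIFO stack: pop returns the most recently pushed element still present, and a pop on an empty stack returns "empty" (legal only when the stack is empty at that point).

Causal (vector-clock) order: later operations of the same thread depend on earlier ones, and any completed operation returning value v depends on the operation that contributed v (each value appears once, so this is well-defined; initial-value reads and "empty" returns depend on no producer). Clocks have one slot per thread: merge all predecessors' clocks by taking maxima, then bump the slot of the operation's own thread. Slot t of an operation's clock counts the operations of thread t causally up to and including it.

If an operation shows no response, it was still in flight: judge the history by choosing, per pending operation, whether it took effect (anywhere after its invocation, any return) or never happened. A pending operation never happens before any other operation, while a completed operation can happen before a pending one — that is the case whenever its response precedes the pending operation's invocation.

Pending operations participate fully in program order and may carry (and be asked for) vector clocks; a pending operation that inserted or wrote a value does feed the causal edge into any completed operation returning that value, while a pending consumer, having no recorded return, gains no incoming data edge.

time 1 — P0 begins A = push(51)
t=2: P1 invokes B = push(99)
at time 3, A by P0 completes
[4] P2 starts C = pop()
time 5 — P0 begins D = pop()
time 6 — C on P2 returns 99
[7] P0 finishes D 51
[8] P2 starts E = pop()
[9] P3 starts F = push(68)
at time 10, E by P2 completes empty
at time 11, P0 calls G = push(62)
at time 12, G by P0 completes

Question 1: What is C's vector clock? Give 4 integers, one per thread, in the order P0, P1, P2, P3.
Answer: (0, 1, 1, 0)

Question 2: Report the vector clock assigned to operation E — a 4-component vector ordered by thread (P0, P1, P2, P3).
Answer: (0, 1, 2, 0)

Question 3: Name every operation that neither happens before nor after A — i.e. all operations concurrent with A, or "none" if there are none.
Answer: B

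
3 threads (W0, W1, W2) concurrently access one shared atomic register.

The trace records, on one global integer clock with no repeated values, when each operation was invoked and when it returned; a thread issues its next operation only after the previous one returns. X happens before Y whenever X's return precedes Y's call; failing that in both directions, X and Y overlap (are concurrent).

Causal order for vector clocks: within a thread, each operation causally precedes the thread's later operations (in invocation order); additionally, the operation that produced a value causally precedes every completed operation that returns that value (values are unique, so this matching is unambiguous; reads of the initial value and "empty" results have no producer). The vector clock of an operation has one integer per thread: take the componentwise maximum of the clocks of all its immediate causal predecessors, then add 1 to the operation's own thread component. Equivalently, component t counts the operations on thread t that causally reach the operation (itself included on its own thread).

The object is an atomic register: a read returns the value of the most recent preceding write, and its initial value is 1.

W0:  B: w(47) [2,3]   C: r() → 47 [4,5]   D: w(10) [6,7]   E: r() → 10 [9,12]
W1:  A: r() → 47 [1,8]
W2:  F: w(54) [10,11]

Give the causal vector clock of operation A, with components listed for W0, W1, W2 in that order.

F, invoked 10, has no incoming edges; only W2's bump applies → (0, 0, 1)
B, invoked 2, has no incoming edges; only W0's bump applies → (1, 0, 0)
from VC(B)=(1, 0, 0), A (invoked 1) maxes components and bumps W1 → (1, 1, 0)
from VC(B)=(1, 0, 0), C (invoked 4) maxes components and bumps W0 → (2, 0, 0)
from VC(C)=(2, 0, 0), D (invoked 6) maxes components and bumps W0 → (3, 0, 0)
from VC(D)=(3, 0, 0), E (invoked 9) maxes components and bumps W0 → (4, 0, 0)
target: VC(A) = (1, 1, 0)

(1, 1, 0)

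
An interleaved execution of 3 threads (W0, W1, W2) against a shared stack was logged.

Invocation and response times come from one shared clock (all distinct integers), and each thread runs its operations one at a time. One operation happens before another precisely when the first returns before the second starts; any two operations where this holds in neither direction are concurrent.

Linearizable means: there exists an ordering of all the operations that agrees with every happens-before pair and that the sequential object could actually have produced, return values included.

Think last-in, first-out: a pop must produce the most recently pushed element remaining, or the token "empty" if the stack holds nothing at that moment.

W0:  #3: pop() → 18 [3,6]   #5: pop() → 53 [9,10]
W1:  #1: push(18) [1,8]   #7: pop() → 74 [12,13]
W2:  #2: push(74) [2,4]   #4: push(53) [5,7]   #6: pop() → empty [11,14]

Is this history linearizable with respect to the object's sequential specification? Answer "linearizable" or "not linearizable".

one valid linearization: #1, #3, #2, #4, #5, #7, #6
after step 1 (#1 push(18)): stack <18>
after step 2 (#3 pop() → 18): stack <>
after step 3 (#2 push(74)): stack <74>
after step 4 (#4 push(53)): stack <74,53>
after step 5 (#5 pop() → 53): stack <74>
after step 6 (#7 pop() → 74): stack <>
after step 7 (#6 pop() → empty): stack <>

linearizable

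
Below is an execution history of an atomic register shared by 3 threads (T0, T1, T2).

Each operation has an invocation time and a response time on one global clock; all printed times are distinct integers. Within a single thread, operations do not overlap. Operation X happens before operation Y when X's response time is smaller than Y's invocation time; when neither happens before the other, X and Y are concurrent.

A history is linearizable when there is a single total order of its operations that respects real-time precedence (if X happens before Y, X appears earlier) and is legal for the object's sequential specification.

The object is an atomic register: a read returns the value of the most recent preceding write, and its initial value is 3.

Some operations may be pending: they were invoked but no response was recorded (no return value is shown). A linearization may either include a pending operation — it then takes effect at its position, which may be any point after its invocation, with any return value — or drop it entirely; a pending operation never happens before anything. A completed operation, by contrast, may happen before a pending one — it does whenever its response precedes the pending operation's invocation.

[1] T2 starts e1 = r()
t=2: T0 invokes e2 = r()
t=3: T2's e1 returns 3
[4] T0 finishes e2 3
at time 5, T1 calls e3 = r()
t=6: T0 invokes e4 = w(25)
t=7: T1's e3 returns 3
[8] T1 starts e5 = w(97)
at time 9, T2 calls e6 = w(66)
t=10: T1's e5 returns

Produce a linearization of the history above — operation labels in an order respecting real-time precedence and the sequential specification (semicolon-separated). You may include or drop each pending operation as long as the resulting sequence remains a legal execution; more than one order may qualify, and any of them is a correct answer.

e1; e2; e3; e4; e5

step 1: e1 r() → 3 — value 3
step 2: e2 r() → 3 — value 3
step 3: e3 r() → 3 — value 3
step 4: e4 w(25) (pending, included) — value 25
step 5: e5 w(97) — value 97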